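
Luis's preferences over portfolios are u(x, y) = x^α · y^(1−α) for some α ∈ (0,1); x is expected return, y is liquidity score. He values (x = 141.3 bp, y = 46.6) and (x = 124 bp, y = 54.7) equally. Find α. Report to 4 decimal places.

The Cobb–Douglas utilities coincide, so 141.3^α·46.6^(1−α) = 124^α·54.7^(1−α).
(141.3/124)^α = (54.7/46.6)^(1−α); take logs: α·ln(141.3/124) = (1−α)·ln(54.7/46.6), i.e. α·0.1306037 = (1−α)·0.1602632.
So α/(1−α) = (0.1602632)/(0.1306037) = 1.2270954, and α = 1.2270954/2.2270954 ≈ 0.5510.

α ≈ 0.5510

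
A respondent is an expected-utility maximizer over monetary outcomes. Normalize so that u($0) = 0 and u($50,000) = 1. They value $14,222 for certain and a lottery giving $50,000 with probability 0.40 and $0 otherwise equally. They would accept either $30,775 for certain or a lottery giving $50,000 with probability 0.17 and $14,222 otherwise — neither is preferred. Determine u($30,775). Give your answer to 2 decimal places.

0.50

The first gamble pins u($14,222): it must equal 0.40·1 + 0.60·0 = 0.40.
Chaining: u($30,775) = 0.17·1.00 + 0.83·0.40 = 0.5020.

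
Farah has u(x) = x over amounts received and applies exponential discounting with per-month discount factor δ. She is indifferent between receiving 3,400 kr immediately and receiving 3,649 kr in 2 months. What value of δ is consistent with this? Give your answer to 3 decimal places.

The payoff in 2 months is discounted by δ^2, so u(3400) = δ^2·u(3649) and δ^2 = u(3400)/u(3649).
With u(x) = x: δ^2 = 3400/3649 = 0.93176.
Hence δ = (0.93176)^(1/2) = 0.96528.

δ ≈ 0.965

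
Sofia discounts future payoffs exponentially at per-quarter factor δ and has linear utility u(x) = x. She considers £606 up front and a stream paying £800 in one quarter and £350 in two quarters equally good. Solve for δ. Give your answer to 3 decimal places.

The stream is worth 800δ + 350δ² today, so 800δ + 350δ² = 606.
So 350δ² + 800δ − 606 = 0.
δ = (−800 + √(800² + 4·350·606)) / (2·350) = (−800 + √1488400.00) / 700 ≈ 0.600.

δ ≈ 0.600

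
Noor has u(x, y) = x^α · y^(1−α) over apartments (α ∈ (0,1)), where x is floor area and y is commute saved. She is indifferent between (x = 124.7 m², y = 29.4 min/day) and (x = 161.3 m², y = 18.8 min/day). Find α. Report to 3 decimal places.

α ≈ 0.635

Indifference: 124.7^α · 29.4^(1−α) = 161.3^α · 18.8^(1−α).
Taking logs: α·ln 124.7 + (1−α)·ln 29.4 = α·ln 161.3 + (1−α)·ln 18.8, i.e. α·-0.257355 = (1−α)·-0.447138.
Thus α·(-0.704493) = -0.447138, so α = -0.447138/-0.704493 ≈ 0.635.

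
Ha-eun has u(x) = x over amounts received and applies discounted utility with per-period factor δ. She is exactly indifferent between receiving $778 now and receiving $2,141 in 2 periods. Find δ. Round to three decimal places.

δ ≈ 0.603

The payoff in 2 periods is discounted by δ^2, so u(778) = δ^2·u(2141) and δ^2 = u(778)/u(2141).
With u(x) = x: δ^2 = 778/2141 = 0.36338.
Taking the square root: δ = 0.36338^(1/2) ≈ 0.603.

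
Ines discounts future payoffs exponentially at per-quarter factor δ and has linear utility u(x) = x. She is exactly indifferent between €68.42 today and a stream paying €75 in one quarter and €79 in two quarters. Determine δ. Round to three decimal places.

δ ≈ 0.570

Present value of the stream is 75·δ + 79·δ². Indifference gives 75δ + 79δ² = 68.42.
So 79δ² + 75δ − 68.42 = 0.
By the quadratic formula (taking the positive root), δ = (−75 + √27245.72) / 158 ≈ 0.570.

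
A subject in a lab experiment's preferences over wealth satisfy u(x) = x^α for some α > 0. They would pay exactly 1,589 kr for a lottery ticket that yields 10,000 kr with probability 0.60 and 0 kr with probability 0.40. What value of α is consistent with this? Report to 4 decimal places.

EU(lottery) = 0.60·10000^α + 0.40·0 = 0.60·10000^α.
Equating: 1589^α = 0.60·10000^α, i.e. 0.1589^α = 0.60.
α = ln(0.60) / ln(1589/10000) = -0.5108256/-1.8394802 ≈ 0.2777.

α ≈ 0.2777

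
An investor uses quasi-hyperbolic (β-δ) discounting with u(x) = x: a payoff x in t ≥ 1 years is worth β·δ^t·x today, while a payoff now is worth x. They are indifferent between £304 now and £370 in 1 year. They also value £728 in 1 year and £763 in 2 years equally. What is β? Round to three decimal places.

β ≈ 0.861

From the later pair, β·δ^1·728 = β·δ^2·763; dividing through, δ = 728/763 = 0.95413.
The first indifference: 304 = β·δ·370, so β = 304/(δ·370) = 304/(0.95413·370) ≈ 0.861.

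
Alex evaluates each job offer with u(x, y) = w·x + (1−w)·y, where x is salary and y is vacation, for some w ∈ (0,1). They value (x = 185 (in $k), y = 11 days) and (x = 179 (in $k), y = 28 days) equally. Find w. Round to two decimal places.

w = 0.74

Indifference: w·185 + (1−w)·11 = w·179 + (1−w)·28.
Rearranging, 6·w − 17·(1−w) = 0.
Hence w = 17/(6+17) = 17/23 = 0.74.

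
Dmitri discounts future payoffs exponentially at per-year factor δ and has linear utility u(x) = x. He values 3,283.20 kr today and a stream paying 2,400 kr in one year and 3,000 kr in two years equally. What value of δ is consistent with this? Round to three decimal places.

Present value of the stream is 2400·δ + 3000·δ². Indifference gives 2400δ + 3000δ² = 3283.20.
Rearranged: 3000δ² + 2400δ − 3283.20 = 0.
The positive root is δ = [−2400 + √(2400² + 4·3000·3283.20)] / (2·3000) = (−2400 + 6720.000)/6000 ≈ 0.720.

δ ≈ 0.720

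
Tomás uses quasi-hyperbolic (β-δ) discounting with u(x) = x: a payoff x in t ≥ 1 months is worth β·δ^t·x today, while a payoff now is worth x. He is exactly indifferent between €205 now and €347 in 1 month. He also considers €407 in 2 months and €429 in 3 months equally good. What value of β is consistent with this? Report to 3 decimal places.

β ≈ 0.623

From the later pair, β·δ^2·407 = β·δ^3·429; dividing through, δ = 407/429 = 0.94872.
The first indifference: 205 = β·δ·347, so β = 205/(δ·347) = 205/(0.94872·347) ≈ 0.623.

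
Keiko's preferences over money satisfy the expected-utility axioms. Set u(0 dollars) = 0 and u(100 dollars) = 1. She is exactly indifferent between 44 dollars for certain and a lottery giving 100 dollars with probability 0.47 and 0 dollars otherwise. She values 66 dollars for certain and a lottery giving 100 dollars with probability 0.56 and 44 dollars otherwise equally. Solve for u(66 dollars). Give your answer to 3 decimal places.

0.767

The first gamble pins u(44 dollars): it must equal 0.47·1 + 0.53·0 = 0.47.
Chaining: u(66 dollars) = 0.56·1.00 + 0.44·0.47 = 0.7668.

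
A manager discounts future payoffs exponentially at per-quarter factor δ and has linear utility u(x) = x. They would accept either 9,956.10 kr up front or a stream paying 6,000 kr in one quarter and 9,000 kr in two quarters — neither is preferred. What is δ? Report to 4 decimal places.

δ ≈ 0.7700

The stream is worth 6000δ + 9000δ² today, so 6000δ + 9000δ² = 9956.10.
So 9000δ² + 6000δ − 9956.10 = 0.
By the quadratic formula (taking the positive root), δ = (−6000 + √394419600.00) / 18000 ≈ 0.7700.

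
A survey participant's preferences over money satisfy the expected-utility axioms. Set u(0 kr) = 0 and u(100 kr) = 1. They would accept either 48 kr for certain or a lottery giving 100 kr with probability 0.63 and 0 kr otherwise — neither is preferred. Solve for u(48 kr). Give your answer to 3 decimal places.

0.630

u(48 kr) equals the lottery's expected utility: 0.63·1 + 0.37·0 = 0.63.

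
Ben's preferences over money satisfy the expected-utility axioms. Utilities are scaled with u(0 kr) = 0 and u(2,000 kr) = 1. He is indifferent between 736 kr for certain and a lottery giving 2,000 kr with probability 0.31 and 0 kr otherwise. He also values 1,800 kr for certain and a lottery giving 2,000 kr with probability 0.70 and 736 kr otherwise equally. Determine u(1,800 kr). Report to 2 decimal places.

From the first indifference, u(736 kr) = 0.31·u(2,000 kr) + 0.69·u(0 kr) = 0.31·1 + 0.69·0 = 0.31.
Chaining: u(1,800 kr) = 0.70·1.00 + 0.30·0.31 = 0.7930.

0.79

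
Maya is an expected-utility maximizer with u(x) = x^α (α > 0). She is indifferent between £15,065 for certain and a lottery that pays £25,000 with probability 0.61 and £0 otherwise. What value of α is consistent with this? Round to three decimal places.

α ≈ 0.976

Since u(0) = 0, the lottery's EU is 0.61·25000^α.
Setting u(15065) equal to that: 15065^α = 0.61·25000^α ⇒ (15065/25000)^α = 0.61.
Taking logs: α·ln(15065/25000) = ln(0.61), so α = -0.494296 / -0.506502 ≈ 0.976.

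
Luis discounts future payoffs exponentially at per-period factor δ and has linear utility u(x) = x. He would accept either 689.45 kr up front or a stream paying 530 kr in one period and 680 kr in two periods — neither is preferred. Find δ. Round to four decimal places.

δ ≈ 0.6900

Present value of the stream is 530·δ + 680·δ². Indifference gives 530δ + 680δ² = 689.45.
That is, 680δ² + 530δ − 689.45 = 0, a quadratic in δ.
By the quadratic formula (taking the positive root), δ = (−530 + √2156204.00) / 1360 ≈ 0.6900.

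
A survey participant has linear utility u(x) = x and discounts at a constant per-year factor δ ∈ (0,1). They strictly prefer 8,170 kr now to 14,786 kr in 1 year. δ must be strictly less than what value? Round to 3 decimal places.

δ < 0.553

Under u(x) = x this choice says 8170 > δ·14786.
Dividing through by 14786 gives δ < 0.55255.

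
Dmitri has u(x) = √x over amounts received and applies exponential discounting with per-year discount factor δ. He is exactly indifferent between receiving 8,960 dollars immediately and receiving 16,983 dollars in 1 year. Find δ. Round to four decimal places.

δ ≈ 0.7264

The payoff in 1 year is discounted by δ, so u(8960) = δ·u(16983) and δ = u(8960)/u(16983).
With u(x) = √x: δ = √8960/√16983 = √(8960/16983) = 0.72635.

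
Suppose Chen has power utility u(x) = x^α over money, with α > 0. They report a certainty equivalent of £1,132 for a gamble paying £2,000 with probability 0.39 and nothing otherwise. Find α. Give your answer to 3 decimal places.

The lottery's expected utility is 0.39·u(2000) + 0.61·u(0) = 0.39·2000^α (since u(0) = 0 for α > 0).
Equating: 1132^α = 0.39·2000^α, i.e. 0.5660^α = 0.39.
Take logs: α = ln 0.39 / ln(1132/2000) ≈ 1.65438.

α ≈ 1.654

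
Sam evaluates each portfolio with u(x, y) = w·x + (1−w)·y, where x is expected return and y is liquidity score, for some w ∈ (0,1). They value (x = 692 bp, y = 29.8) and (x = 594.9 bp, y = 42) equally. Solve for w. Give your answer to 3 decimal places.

w = 0.112

Indifference: w·692 + (1−w)·29.8 = w·594.9 + (1−w)·42.
w·(692−594.9) = (1−w)·(42−29.8), i.e. w·97.1 = (1−w)·12.2.
So w/(1−w) = 12.2/97.1 = 0.1256, giving w = 12.2/(97.1+12.2) = 0.112.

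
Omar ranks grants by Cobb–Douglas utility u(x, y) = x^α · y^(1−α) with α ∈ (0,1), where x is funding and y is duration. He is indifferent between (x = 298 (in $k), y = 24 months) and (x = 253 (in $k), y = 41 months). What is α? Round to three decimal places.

Set the two utilities equal: 298^α·24^(1−α) = 253^α·41^(1−α).
Rearrange to (298/253)^α = (41/24)^(1−α) and take logs: α·0.163704 = (1−α)·0.535518.
Thus α·(0.699222) = 0.535518, so α = 0.535518/0.699222 ≈ 0.766.

α ≈ 0.766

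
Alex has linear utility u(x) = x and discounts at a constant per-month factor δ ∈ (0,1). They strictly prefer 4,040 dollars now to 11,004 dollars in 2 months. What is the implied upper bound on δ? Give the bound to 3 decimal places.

δ < 0.606

Under u(x) = x this choice says 4040 > δ^2·11004.
So δ^2 < 4040/11004 = 0.36714; taking the square root of both positive sides preserves the inequality.
δ < (4040/11004)^(1/2) ≈ 0.606.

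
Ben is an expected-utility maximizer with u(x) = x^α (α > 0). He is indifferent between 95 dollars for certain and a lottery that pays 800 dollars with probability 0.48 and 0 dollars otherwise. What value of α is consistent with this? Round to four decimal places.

α ≈ 0.3445

EU(lottery) = 0.48·800^α + 0.52·0 = 0.48·800^α.
Setting u(95) equal to that: 95^α = 0.48·800^α ⇒ (95/800)^α = 0.48.
Take logs: α = ln 0.48 / ln(95/800) ≈ 0.344468.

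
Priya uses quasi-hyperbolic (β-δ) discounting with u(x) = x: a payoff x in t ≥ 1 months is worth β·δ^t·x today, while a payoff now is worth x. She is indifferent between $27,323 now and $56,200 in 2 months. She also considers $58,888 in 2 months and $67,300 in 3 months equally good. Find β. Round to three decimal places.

Both payoffs in the second observation are in the future, so β drops out: δ^2·58888 = δ^3·67300 ⇒ δ = 58888/67300 = 0.87501.
Now use the now-vs-future pair: 27323 = β·δ^2·56200 gives β = 27323/(0.76564·56200) ≈ 0.635.

β ≈ 0.635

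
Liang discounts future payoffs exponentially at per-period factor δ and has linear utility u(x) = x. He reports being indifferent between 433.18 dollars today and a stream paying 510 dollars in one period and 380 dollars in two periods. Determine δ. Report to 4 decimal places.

δ ≈ 0.5900

Present value of the stream is 510·δ + 380·δ². Indifference gives 510δ + 380δ² = 433.18.
Rearranged: 380δ² + 510δ − 433.18 = 0.
δ = (−510 + √(510² + 4·380·433.18)) / (2·380) = (−510 + √918533.60) / 760 ≈ 0.5900.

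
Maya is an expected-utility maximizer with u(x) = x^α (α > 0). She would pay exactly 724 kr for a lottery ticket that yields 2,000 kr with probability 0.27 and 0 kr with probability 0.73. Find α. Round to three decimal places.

α ≈ 1.289

The lottery's expected utility is 0.27·u(2000) + 0.73·u(0) = 0.27·2000^α (since u(0) = 0 for α > 0).
Indifference: 724^α = 0.27·2000^α, so (724/2000)^α = 0.27.
Taking logs: α·ln(724/2000) = ln(0.27), so α = -1.309333 / -1.016111 ≈ 1.289.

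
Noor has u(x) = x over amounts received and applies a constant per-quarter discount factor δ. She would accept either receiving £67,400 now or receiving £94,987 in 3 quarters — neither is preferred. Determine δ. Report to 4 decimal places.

δ ≈ 0.8919

Indifference means u(67400) = δ^3 · u(94987), so δ^3 = u(67400)/u(94987).
With u(x) = x: δ^3 = 67400/94987 = 0.70957.
So δ = 0.70957^(1/3) ≈ 0.8919.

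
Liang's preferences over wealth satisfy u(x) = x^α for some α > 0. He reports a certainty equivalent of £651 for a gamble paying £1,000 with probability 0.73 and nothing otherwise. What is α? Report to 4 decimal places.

α ≈ 0.7332

The lottery's expected utility is 0.73·u(1000) + 0.27·u(0) = 0.73·1000^α (since u(0) = 0 for α > 0).
Equating: 651^α = 0.73·1000^α, i.e. 0.6510^α = 0.73.
Taking logs: α·ln(651/1000) = ln(0.73), so α = -0.3147107 / -0.4292456 ≈ 0.7332.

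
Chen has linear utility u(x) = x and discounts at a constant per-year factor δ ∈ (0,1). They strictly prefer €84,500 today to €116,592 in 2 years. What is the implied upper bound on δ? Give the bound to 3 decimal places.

δ < 0.851

Comparing present values: 84500 > δ^2·116592.
So δ^2 < 84500/116592 = 0.72475; taking the square root of both positive sides preserves the inequality.
δ < 0.72475^(1/2) = 0.851.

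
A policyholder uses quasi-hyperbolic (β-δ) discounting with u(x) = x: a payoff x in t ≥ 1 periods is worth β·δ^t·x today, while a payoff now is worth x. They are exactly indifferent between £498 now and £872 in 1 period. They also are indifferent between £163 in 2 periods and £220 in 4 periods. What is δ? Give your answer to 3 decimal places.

The second indifference involves only future payoffs, so β cancels: β·δ^2·163 = β·δ^4·220, giving δ^2 = 163/220 = 0.74091, so δ = 0.86076.

δ ≈ 0.861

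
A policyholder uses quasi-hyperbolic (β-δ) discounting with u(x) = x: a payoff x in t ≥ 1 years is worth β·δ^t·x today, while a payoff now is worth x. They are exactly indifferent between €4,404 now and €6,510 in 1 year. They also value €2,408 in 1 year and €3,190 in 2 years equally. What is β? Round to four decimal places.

β ≈ 0.8962

Both payoffs in the second observation are in the future, so β drops out: δ^1·2408 = δ^2·3190 ⇒ δ = 2408/3190 = 0.75486.
Substituting δ into 4404 = β·δ·6510: β = 4404/(4914.132) ≈ 0.8962.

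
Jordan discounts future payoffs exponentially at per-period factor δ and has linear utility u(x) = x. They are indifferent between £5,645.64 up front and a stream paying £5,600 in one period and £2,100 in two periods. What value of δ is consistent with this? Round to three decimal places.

Equating present values: 5645.64 = 5600δ + 2100δ².
So 2100δ² + 5600δ − 5645.64 = 0.
By the quadratic formula (taking the positive root), δ = (−5600 + √78783376.00) / 4200 ≈ 0.780.

δ ≈ 0.780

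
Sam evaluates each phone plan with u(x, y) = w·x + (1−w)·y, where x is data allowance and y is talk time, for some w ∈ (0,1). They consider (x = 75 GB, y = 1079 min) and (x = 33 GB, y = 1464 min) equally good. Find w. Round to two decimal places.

w = 0.90

Equating utilities: w·75 + (1−w)·1079 = w·33 + (1−w)·1464.
w·(75−33) = (1−w)·(1464−1079), i.e. w·42 = (1−w)·385.
Hence w = 385/(42+385) = 385/427 = 0.90.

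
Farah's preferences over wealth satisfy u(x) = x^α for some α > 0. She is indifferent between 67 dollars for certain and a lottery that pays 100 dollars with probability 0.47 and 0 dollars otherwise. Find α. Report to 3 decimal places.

α ≈ 1.885

The lottery's expected utility is 0.47·u(100) + 0.53·u(0) = 0.47·100^α (since u(0) = 0 for α > 0).
Indifference: 67^α = 0.47·100^α, so (67/100)^α = 0.47.
α = ln(0.47) / ln(67/100) = -0.755023/-0.400478 ≈ 1.885.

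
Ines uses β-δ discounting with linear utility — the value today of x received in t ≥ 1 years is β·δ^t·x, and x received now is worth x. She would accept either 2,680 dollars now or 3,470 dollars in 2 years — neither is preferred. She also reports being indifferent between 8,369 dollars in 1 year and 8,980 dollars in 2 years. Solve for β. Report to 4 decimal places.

β ≈ 0.8892

Both payoffs in the second observation are in the future, so β drops out: δ^1·8369 = δ^2·8980 ⇒ δ = 8369/8980 = 0.93196.
The first indifference: 2680 = β·δ^2·3470, so β = 2680/(δ^2·3470) = 2680/(0.86855·3470) ≈ 0.8892.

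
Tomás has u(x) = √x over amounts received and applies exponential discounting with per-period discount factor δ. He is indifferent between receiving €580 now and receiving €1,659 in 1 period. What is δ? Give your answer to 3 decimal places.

δ ≈ 0.591

Indifference means u(580) = δ · u(1659), so δ = u(580)/u(1659).
Since u(x) = √x, δ = √(580/1659) = 0.59128.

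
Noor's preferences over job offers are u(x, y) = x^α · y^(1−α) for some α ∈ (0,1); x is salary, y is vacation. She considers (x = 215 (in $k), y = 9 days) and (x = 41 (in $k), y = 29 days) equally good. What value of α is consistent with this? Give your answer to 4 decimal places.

Set the two utilities equal: 215^α·9^(1−α) = 41^α·29^(1−α).
(215/41)^α = (29/9)^(1−α); take logs: α·ln(215/41) = (1−α)·ln(29/9), i.e. α·1.6570660 = (1−α)·1.1700713.
Thus α·(2.8271373) = 1.1700713, so α = 1.1700713/2.8271373 ≈ 0.4139.

α ≈ 0.4139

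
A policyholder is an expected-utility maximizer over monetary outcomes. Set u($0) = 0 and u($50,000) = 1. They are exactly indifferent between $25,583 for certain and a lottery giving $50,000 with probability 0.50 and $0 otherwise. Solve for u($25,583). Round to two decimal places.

The indifference gives u($25,583) = 0.50·u($50,000) + 0.50·u($0) = 0.50·1 + 0.50·0 = 0.50.

0.50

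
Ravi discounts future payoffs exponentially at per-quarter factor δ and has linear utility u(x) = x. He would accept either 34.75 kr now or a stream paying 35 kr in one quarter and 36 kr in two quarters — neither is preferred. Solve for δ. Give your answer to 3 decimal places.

Equating present values: 34.75 = 35δ + 36δ².
That is, 36δ² + 35δ − 34.75 = 0, a quadratic in δ.
δ = (−35 + √(35² + 4·36·34.75)) / (2·36) = (−35 + √6229.00) / 72 ≈ 0.610.

δ ≈ 0.610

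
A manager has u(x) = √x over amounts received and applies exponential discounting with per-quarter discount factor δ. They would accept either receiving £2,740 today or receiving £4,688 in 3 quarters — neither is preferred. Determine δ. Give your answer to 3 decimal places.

The payoff in 3 quarters is discounted by δ^3, so u(2740) = δ^3·u(4688) and δ^3 = u(2740)/u(4688).
Since u(x) = √x, δ^3 = √(2740/4688) = 0.76451.
Taking the cube root: δ = 0.76451^(1/3) ≈ 0.914.

δ ≈ 0.914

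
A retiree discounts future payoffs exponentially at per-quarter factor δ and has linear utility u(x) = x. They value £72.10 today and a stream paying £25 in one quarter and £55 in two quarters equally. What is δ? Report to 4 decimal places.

Equating present values: 72.10 = 25δ + 55δ².
Rearranged: 55δ² + 25δ − 72.10 = 0.
δ = (−25 + √(25² + 4·55·72.10)) / (2·55) = (−25 + √16487.00) / 110 ≈ 0.9400.

δ ≈ 0.9400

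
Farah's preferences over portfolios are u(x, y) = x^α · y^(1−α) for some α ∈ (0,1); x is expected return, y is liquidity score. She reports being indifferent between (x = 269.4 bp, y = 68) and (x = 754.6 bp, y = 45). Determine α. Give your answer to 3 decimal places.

α ≈ 0.286

Set the two utilities equal: 269.4^α·68^(1−α) = 754.6^α·45^(1−α).
Rearrange to (269.4/754.6)^α = (45/68)^(1−α) and take logs: α·-1.029991 = (1−α)·-0.412845.
With A = -1.029991 and B = -0.412845: α·A = (1−α)·B, so α = B/(A+B) = -0.412845/-1.442836 ≈ 0.286.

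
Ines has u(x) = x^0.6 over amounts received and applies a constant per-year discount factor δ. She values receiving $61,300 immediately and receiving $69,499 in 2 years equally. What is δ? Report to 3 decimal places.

δ ≈ 0.963

Indifference means u(61300) = δ^2 · u(69499), so δ^2 = u(61300)/u(69499).
With u(x) = x^0.6: δ^2 = 61300^0.6/69499^0.6 = (61300/69499)^0.6 = 0.92745.
Hence δ = (0.92745)^(1/2) = 0.96304.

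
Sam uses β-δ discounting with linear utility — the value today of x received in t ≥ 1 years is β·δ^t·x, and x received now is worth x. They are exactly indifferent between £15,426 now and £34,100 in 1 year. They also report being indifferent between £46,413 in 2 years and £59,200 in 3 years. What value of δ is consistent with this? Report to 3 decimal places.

δ ≈ 0.784

From the later pair, β·δ^2·46413 = β·δ^3·59200; dividing through, δ = 46413/59200 = 0.78400.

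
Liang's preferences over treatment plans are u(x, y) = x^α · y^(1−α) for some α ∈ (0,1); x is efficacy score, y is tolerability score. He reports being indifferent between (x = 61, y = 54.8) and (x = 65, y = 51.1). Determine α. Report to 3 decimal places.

α ≈ 0.524

The Cobb–Douglas utilities coincide, so 61^α·54.8^(1−α) = 65^α·51.1^(1−α).
(61/65)^α = (51.1/54.8)^(1−α); take logs: α·ln(61/65) = (1−α)·ln(51.1/54.8), i.e. α·-0.063513 = (1−α)·-0.069906.
With A = -0.063513 and B = -0.069906: α·A = (1−α)·B, so α = B/(A+B) = -0.069906/-0.133419 ≈ 0.524.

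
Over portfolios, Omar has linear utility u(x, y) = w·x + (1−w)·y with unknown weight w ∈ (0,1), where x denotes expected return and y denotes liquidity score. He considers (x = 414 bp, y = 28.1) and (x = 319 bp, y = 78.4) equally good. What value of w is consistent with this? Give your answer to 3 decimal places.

u(414,28.1) = u(319,78.4) means w·414 + (1−w)·28.1 = w·319 + (1−w)·78.4.
Rearranging, 95·w − 50.3·(1−w) = 0.
The marginal rate of substitution is 50.3/95, so w = 50.3/(95+50.3) = 0.346.

w = 0.346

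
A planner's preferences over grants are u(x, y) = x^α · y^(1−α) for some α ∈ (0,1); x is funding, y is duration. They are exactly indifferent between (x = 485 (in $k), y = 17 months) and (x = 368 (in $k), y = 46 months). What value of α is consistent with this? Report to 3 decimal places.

Indifference: 485^α · 17^(1−α) = 368^α · 46^(1−α).
Taking logs: α·ln 485 + (1−α)·ln 17 = α·ln 368 + (1−α)·ln 46, i.e. α·0.276066 = (1−α)·0.995428.
With A = 0.276066 and B = 0.995428: α·A = (1−α)·B, so α = B/(A+B) = 0.995428/1.271494 ≈ 0.783.

α ≈ 0.783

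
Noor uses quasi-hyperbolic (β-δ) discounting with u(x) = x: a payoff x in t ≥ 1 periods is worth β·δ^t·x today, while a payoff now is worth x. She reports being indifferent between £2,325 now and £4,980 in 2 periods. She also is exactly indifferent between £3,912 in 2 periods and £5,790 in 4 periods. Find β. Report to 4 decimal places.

β ≈ 0.6910

Both payoffs in the second observation are in the future, so β drops out: δ^2·3912 = δ^4·5790 ⇒ δ^2 = 3912/5790 = 0.67565, so δ = 0.82198.
Substituting δ into 2325 = β·δ^2·4980: β = 2325/(3364.725) ≈ 0.6910.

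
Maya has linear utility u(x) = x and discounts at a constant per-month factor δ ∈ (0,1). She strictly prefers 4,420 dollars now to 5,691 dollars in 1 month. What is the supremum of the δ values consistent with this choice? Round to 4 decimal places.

The preference means 4420 > δ·5691.
Dividing through by 5691 gives δ < 0.77666.

δ < 0.7767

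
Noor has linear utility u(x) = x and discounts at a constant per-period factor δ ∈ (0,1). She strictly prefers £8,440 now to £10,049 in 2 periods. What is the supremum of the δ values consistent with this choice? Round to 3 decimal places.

δ < 0.916

Under u(x) = x this choice says 8440 > δ^2·10049.
So δ^2 < 8440/10049 = 0.83988; taking the square root of both positive sides preserves the inequality.
δ < 0.83988^(1/2) = 0.916.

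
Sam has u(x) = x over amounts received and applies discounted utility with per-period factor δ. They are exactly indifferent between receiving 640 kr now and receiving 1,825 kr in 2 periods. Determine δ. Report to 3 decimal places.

δ ≈ 0.592

Equating discounted utilities: u(640) = δ^2·u(1825) ⇒ δ^2 = u(640)/u(1825).
With u(x) = x: δ^2 = 640/1825 = 0.35068.
Taking the square root: δ = 0.35068^(1/2) ≈ 0.592.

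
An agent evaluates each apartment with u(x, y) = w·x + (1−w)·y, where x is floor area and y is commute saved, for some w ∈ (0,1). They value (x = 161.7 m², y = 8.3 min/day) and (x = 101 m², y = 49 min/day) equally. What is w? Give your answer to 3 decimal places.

Equating utilities: w·161.7 + (1−w)·8.3 = w·101 + (1−w)·49.
Collecting terms: w·60.7 = (1−w)·40.7.
The marginal rate of substitution is 40.7/60.7, so w = 40.7/(60.7+40.7) = 0.401.

w = 0.401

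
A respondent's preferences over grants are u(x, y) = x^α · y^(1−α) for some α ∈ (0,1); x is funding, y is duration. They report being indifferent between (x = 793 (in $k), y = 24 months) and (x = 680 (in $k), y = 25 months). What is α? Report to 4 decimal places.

α ≈ 0.2098

Indifference: 793^α · 24^(1−α) = 680^α · 25^(1−α).
(793/680)^α = (25/24)^(1−α); take logs: α·ln(793/680) = (1−α)·ln(25/24), i.e. α·0.1537304 = (1−α)·0.0408220.
So α/(1−α) = (0.0408220)/(0.1537304) = 0.2655428, and α = 0.2655428/1.2655428 ≈ 0.2098.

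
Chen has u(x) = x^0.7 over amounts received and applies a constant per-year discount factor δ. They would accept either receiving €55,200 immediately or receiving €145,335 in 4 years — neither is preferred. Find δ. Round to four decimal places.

δ ≈ 0.8442

The payoff in 4 years is discounted by δ^4, so u(55200) = δ^4·u(145335) and δ^4 = u(55200)/u(145335).
Since u(x) = x^0.7, δ^4 = (55200/145335)^0.7 = 0.37981^0.7 = 0.50781.
Hence δ = (0.50781)^(1/4) = 0.844160.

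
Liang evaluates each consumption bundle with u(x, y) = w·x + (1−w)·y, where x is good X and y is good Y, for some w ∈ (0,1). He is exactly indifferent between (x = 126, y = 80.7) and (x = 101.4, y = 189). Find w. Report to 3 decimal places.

w = 0.815

Equating utilities: w·126 + (1−w)·80.7 = w·101.4 + (1−w)·189.
Rearranging, 24.6·w − 108.3·(1−w) = 0.
The marginal rate of substitution is 108.3/24.6, so w = 108.3/(24.6+108.3) = 0.815.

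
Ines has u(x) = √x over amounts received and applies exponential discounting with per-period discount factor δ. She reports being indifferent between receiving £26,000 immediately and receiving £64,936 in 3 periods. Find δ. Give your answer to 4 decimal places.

δ ≈ 0.8585

Equating discounted utilities: u(26000) = δ^3·u(64936) ⇒ δ^3 = u(26000)/u(64936).
Since u(x) = √x, δ^3 = √(26000/64936) = 0.63277.
Hence δ = (0.63277)^(1/3) = 0.858515.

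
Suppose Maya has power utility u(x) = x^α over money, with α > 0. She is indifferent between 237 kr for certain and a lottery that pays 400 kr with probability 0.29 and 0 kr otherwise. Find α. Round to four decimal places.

The lottery's expected utility is 0.29·u(400) + 0.71·u(0) = 0.29·400^α (since u(0) = 0 for α > 0).
Indifference: 237^α = 0.29·400^α, so (237/400)^α = 0.29.
Taking logs: α·ln(237/400) = ln(0.29), so α = -1.2378744 / -0.5234044 ≈ 2.3650.

α ≈ 2.3650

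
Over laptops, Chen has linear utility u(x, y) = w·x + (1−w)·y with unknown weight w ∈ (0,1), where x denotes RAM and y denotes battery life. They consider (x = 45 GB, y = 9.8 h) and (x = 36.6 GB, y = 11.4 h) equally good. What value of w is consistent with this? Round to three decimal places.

w = 0.160

u(45,9.8) = u(36.6,11.4) means w·45 + (1−w)·9.8 = w·36.6 + (1−w)·11.4.
w·(45−36.6) = (1−w)·(11.4−9.8), i.e. w·8.4 = (1−w)·1.6.
The marginal rate of substitution is 1.6/8.4, so w = 1.6/(8.4+1.6) = 0.160.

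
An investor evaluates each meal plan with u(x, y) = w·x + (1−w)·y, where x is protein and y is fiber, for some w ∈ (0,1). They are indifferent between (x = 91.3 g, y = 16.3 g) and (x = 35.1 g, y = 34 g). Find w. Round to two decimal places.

w = 0.24

Indifference: w·91.3 + (1−w)·16.3 = w·35.1 + (1−w)·34.
Collecting terms: w·56.2 = (1−w)·17.7.
So w/(1−w) = 17.7/56.2 = 0.3149, giving w = 17.7/(56.2+17.7) = 0.24.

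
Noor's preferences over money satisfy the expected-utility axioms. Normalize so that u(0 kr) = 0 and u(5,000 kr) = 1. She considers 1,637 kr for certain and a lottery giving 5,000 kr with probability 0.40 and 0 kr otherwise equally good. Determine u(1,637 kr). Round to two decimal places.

0.40

u(1,637 kr) equals the lottery's expected utility: 0.40·1 + 0.60·0 = 0.40.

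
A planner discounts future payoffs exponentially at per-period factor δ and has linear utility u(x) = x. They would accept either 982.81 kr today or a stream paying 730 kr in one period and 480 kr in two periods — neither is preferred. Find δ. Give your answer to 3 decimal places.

δ ≈ 0.860

Equating present values: 982.81 = 730δ + 480δ².
Rearranged: 480δ² + 730δ − 982.81 = 0.
By the quadratic formula (taking the positive root), δ = (−730 + √2419895.20) / 960 ≈ 0.860.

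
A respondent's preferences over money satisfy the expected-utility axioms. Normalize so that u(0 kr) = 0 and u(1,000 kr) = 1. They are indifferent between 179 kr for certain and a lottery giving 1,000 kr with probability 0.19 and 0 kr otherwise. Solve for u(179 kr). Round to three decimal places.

The indifference gives u(179 kr) = 0.19·u(1,000 kr) + 0.81·u(0 kr) = 0.19·1 + 0.81·0 = 0.19.

0.190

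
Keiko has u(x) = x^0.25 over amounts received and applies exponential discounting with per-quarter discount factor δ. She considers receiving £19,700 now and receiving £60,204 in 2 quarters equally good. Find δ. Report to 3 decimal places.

Indifference means u(19700) = δ^2 · u(60204), so δ^2 = u(19700)/u(60204).
With u(x) = x^0.25: δ^2 = 19700^0.25/60204^0.25 = (19700/60204)^0.25 = 0.75633.
Hence δ = (0.75633)^(1/2) = 0.86967.

δ ≈ 0.870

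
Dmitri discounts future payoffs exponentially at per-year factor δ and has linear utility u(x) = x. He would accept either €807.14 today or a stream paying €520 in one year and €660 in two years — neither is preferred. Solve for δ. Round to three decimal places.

δ ≈ 0.780

The stream is worth 520δ + 660δ² today, so 520δ + 660δ² = 807.14.
Rearranged: 660δ² + 520δ − 807.14 = 0.
δ = (−520 + √(520² + 4·660·807.14)) / (2·660) = (−520 + √2401249.60) / 1320 ≈ 0.780.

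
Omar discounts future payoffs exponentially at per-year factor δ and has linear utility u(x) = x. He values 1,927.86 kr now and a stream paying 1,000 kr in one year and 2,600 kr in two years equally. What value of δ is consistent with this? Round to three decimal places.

The stream is worth 1000δ + 2600δ² today, so 1000δ + 2600δ² = 1927.86.
Rearranged: 2600δ² + 1000δ − 1927.86 = 0.
δ = (−1000 + √(1000² + 4·2600·1927.86)) / (2·2600) = (−1000 + √21049744.00) / 5200 ≈ 0.690.

δ ≈ 0.690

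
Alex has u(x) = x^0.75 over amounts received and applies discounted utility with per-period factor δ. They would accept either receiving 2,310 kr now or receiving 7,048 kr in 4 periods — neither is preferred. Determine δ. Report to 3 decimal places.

Equating discounted utilities: u(2310) = δ^4·u(7048) ⇒ δ^4 = u(2310)/u(7048).
Since u(x) = x^0.75, δ^4 = (2310/7048)^0.75 = 0.32775^0.75 = 0.43317.
So δ = 0.43317^(1/4) ≈ 0.811.

δ ≈ 0.811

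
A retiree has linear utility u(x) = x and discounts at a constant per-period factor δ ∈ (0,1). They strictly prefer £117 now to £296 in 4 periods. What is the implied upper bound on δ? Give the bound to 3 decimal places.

Under u(x) = x this choice says 117 > δ^4·296.
Dividing by 296: δ^4 < 0.39527. Both sides are positive, so the 4th root keeps the direction.
δ < 0.39527^(1/4) = 0.793.

δ < 0.793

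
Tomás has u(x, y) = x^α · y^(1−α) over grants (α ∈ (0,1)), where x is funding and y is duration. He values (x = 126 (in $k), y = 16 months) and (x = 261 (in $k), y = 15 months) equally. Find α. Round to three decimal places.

α ≈ 0.081

Set the two utilities equal: 126^α·16^(1−α) = 261^α·15^(1−α).
Rearrange to (126/261)^α = (15/16)^(1−α) and take logs: α·-0.728239 = (1−α)·-0.064539.
With A = -0.728239 and B = -0.064539: α·A = (1−α)·B, so α = B/(A+B) = -0.064539/-0.792778 ≈ 0.081.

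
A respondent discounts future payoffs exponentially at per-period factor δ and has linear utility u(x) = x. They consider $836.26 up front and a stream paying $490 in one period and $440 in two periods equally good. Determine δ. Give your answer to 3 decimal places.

δ ≈ 0.930

Equating present values: 836.26 = 490δ + 440δ².
So 440δ² + 490δ − 836.26 = 0.
The positive root is δ = [−490 + √(490² + 4·440·836.26)] / (2·440) = (−490 + 1308.403)/880 ≈ 0.930.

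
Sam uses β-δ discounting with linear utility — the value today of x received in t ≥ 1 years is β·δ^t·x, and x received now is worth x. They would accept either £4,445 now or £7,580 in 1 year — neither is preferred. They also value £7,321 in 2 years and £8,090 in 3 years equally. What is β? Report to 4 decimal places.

β ≈ 0.6480

Both payoffs in the second observation are in the future, so β drops out: δ^2·7321 = δ^3·8090 ⇒ δ = 7321/8090 = 0.90494.
The first indifference: 4445 = β·δ·7580, so β = 4445/(δ·7580) = 4445/(0.90494·7580) ≈ 0.6480.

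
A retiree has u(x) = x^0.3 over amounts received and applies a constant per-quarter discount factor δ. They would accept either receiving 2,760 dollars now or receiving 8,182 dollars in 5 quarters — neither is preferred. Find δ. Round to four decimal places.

Indifference means u(2760) = δ^5 · u(8182), so δ^5 = u(2760)/u(8182).
With u(x) = x^0.3: δ^5 = 2760^0.3/8182^0.3 = (2760/8182)^0.3 = 0.72180.
So δ = 0.72180^(1/5) ≈ 0.9369.

δ ≈ 0.9369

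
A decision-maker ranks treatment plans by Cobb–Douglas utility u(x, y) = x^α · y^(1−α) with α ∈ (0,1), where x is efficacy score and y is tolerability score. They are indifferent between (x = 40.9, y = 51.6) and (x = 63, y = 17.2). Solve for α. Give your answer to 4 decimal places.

Set the two utilities equal: 40.9^α·51.6^(1−α) = 63^α·17.2^(1−α).
(40.9/63)^α = (17.2/51.6)^(1−α); take logs: α·ln(40.9/63) = (1−α)·ln(17.2/51.6), i.e. α·-0.4320047 = (1−α)·-1.0986123.
Thus α·(-1.5306170) = -1.0986123, so α = -1.0986123/-1.5306170 ≈ 0.7178.

α ≈ 0.7178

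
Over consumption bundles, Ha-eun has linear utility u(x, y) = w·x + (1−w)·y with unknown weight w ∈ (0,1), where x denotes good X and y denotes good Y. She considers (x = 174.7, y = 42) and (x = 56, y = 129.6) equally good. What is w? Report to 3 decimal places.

u(174.7,42) = u(56,129.6) means w·174.7 + (1−w)·42 = w·56 + (1−w)·129.6.
Rearranging, 118.7·w − 87.6·(1−w) = 0.
The marginal rate of substitution is 87.6/118.7, so w = 87.6/(118.7+87.6) = 0.425.

w = 0.425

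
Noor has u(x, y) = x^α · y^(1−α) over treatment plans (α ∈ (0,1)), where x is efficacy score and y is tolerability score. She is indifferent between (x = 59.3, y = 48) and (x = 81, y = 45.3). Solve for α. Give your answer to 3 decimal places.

α ≈ 0.157

Set the two utilities equal: 59.3^α·48^(1−α) = 81^α·45.3^(1−α).
Taking logs: α·ln 59.3 + (1−α)·ln 48 = α·ln 81 + (1−α)·ln 45.3, i.e. α·-0.311840 = (1−α)·-0.057894.
So α/(1−α) = (-0.057894)/(-0.311840) = 0.185653, and α = 0.185653/1.185653 ≈ 0.157.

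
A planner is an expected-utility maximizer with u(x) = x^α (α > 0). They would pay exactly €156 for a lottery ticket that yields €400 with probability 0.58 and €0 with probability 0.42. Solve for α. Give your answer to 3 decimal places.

The lottery's expected utility is 0.58·u(400) + 0.42·u(0) = 0.58·400^α (since u(0) = 0 for α > 0).
Setting u(156) equal to that: 156^α = 0.58·400^α ⇒ (156/400)^α = 0.58.
Taking logs: α·ln(156/400) = ln(0.58), so α = -0.544727 / -0.941609 ≈ 0.579.

α ≈ 0.579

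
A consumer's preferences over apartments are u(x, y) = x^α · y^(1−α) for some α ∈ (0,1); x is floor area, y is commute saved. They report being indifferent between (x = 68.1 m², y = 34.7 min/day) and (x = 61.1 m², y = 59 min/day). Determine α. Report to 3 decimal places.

α ≈ 0.830

The Cobb–Douglas utilities coincide, so 68.1^α·34.7^(1−α) = 61.1^α·59^(1−α).
Taking logs: α·ln 68.1 + (1−α)·ln 34.7 = α·ln 61.1 + (1−α)·ln 59, i.e. α·0.108465 = (1−α)·0.530798.
Thus α·(0.639263) = 0.530798, so α = 0.530798/0.639263 ≈ 0.830.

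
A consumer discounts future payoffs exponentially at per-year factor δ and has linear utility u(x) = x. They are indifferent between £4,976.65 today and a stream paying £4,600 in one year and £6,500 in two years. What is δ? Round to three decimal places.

The stream is worth 4600δ + 6500δ² today, so 4600δ + 6500δ² = 4976.65.
That is, 6500δ² + 4600δ − 4976.65 = 0, a quadratic in δ.
The positive root is δ = [−4600 + √(4600² + 4·6500·4976.65)] / (2·6500) = (−4600 + 12270.000)/13000 ≈ 0.590.

δ ≈ 0.590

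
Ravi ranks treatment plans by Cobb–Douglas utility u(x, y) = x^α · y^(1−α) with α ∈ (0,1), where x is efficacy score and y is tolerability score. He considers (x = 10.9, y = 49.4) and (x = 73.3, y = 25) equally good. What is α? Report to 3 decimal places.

The Cobb–Douglas utilities coincide, so 10.9^α·49.4^(1−α) = 73.3^α·25^(1−α).
Rearrange to (10.9/73.3)^α = (25/49.4)^(1−α) and take logs: α·-1.905798 = (1−α)·-0.681075.
Thus α·(-2.586873) = -0.681075, so α = -0.681075/-2.586873 ≈ 0.263.

α ≈ 0.263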